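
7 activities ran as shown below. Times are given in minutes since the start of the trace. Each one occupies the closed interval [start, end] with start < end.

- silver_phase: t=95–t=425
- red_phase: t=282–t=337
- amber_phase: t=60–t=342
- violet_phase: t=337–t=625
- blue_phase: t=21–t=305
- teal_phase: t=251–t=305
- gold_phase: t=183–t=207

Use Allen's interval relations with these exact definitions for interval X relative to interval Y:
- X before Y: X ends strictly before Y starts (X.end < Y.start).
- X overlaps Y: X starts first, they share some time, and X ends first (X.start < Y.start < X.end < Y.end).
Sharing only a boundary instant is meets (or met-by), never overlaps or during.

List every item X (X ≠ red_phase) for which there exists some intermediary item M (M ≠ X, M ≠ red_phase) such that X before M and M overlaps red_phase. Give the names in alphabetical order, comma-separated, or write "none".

Target red_phase = [t=282, t=337].
Intermediaries M with M overlaps red_phase: blue_phase, teal_phase.
Via blue_phase — items with X before blue_phase: none.
Via teal_phase — items with X before teal_phase: gold_phase.
Union: gold_phase.

gold_phase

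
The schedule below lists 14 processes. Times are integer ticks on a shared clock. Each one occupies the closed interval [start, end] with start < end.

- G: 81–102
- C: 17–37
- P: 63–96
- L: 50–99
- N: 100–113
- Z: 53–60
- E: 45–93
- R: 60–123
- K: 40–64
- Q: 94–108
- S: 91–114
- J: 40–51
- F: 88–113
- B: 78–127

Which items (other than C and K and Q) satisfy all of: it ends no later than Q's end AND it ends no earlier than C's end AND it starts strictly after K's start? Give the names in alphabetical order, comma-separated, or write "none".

Conditions: its end is no later than Q's end (X.end <= 108) AND its end is no earlier than C's end (X.end >= 37) AND its start is strictly after K's start (X.start > 40).
B: end 127 <= 108? ✗; end 127 >= 37? ✓; start 78 > 40? ✓ → no.
E: end 93 <= 108? ✓; end 93 >= 37? ✓; start 45 > 40? ✓ → yes.
F: end 113 <= 108? ✗; end 113 >= 37? ✓; start 88 > 40? ✓ → no.
G: end 102 <= 108? ✓; end 102 >= 37? ✓; start 81 > 40? ✓ → yes.
J: end 51 <= 108? ✓; end 51 >= 37? ✓; start 40 > 40? ✗ → no.
L: end 99 <= 108? ✓; end 99 >= 37? ✓; start 50 > 40? ✓ → yes.
N: end 113 <= 108? ✗; end 113 >= 37? ✓; start 100 > 40? ✓ → no.
P: end 96 <= 108? ✓; end 96 >= 37? ✓; start 63 > 40? ✓ → yes.
R: end 123 <= 108? ✗; end 123 >= 37? ✓; start 60 > 40? ✓ → no.
S: end 114 <= 108? ✗; end 114 >= 37? ✓; start 91 > 40? ✓ → no.
Z: end 60 <= 108? ✓; end 60 >= 37? ✓; start 53 > 40? ✓ → yes.
Result: E, G, L, P, Z.

E, G, L, P, Z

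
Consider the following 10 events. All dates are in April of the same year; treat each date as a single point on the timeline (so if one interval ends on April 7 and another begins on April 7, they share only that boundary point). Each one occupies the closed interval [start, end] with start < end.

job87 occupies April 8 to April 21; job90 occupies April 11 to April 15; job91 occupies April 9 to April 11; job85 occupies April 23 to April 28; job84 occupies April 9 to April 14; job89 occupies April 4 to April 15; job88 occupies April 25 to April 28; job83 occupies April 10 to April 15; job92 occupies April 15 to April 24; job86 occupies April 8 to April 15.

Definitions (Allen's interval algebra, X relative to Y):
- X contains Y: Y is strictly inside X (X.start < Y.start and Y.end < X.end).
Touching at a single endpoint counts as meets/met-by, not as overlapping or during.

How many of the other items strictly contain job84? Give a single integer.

Target job84 = [April 9, April 14].
job83 [April 10, April 15] → overlapped-by → no.
job85 [April 23, April 28] → after → no.
job86 [April 8, April 15] → contains → counts.
job87 [April 8, April 21] → contains → counts.
job88 [April 25, April 28] → after → no.
job89 [April 4, April 15] → contains → counts.
job90 [April 11, April 15] → overlapped-by → no.
job91 [April 9, April 11] → starts → no.
job92 [April 15, April 24] → after → no.
Total: 3.

3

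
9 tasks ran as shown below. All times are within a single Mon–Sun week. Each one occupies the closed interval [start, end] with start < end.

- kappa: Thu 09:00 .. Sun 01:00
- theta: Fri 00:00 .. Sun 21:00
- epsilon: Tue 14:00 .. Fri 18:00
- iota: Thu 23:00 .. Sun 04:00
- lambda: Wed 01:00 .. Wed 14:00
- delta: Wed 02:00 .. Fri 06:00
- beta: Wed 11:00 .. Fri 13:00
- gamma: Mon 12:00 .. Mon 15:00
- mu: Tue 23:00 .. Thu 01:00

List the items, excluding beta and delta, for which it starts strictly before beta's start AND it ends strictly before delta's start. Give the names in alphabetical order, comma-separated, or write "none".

gamma

Conditions: its start is strictly before beta's start (X.start < Wed 11:00) AND its end is strictly before delta's start (X.end < Wed 02:00).
epsilon: start Tue 14:00 < Wed 11:00? ✓; end Fri 18:00 < Wed 02:00? ✗ → no.
gamma: start Mon 12:00 < Wed 11:00? ✓; end Mon 15:00 < Wed 02:00? ✓ → yes.
iota: start Thu 23:00 < Wed 11:00? ✗; end Sun 04:00 < Wed 02:00? ✗ → no.
kappa: start Thu 09:00 < Wed 11:00? ✗; end Sun 01:00 < Wed 02:00? ✗ → no.
lambda: start Wed 01:00 < Wed 11:00? ✓; end Wed 14:00 < Wed 02:00? ✗ → no.
mu: start Tue 23:00 < Wed 11:00? ✓; end Thu 01:00 < Wed 02:00? ✗ → no.
theta: start Fri 00:00 < Wed 11:00? ✗; end Sun 21:00 < Wed 02:00? ✗ → no.
Result: gamma.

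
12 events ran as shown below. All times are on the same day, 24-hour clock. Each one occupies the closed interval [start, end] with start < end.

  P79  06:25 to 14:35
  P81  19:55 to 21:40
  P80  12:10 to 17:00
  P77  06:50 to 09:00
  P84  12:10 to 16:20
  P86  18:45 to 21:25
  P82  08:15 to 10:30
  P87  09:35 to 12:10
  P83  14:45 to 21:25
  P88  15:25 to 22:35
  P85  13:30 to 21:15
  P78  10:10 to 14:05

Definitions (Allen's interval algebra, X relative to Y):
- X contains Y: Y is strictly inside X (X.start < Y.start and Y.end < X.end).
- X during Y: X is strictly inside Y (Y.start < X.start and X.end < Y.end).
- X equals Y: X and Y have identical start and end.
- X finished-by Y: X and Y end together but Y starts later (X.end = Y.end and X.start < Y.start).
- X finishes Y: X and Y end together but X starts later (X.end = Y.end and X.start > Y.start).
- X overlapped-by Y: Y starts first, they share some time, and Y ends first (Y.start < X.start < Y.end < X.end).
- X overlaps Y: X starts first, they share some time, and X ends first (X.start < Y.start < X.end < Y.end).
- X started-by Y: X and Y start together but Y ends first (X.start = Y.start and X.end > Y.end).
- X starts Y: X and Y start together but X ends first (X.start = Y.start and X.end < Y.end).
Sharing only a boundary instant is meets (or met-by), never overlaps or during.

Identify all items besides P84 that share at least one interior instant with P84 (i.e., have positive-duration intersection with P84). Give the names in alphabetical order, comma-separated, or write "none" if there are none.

Target P84 = [12:10, 16:20].
P77 [06:50, 09:00] → before → no.
P78 [10:10, 14:05] → overlaps → yes.
P79 [06:25, 14:35] → overlaps → yes.
P80 [12:10, 17:00] → started-by → yes.
P81 [19:55, 21:40] → after → no.
P82 [08:15, 10:30] → before → no.
P83 [14:45, 21:25] → overlapped-by → yes.
P85 [13:30, 21:15] → overlapped-by → yes.
P86 [18:45, 21:25] → after → no.
P87 [09:35, 12:10] → meets → no.
P88 [15:25, 22:35] → overlapped-by → yes.
Result: P78, P79, P80, P83, P85, P88.

P78, P79, P80, P83, P85, P88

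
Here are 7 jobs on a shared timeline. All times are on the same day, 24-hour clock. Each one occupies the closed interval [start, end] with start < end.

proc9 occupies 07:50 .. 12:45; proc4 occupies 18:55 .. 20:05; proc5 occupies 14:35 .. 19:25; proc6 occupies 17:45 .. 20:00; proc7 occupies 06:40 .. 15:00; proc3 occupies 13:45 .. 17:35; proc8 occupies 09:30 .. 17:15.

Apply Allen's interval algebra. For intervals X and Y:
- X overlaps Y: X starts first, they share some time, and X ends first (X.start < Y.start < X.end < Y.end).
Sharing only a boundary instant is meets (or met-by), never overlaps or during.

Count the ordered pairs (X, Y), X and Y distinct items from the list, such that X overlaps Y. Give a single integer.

10

Checking all 42 ordered pairs for relation 'overlaps'; matching pairs in alphabetical order:
(proc3, proc5): proc3 overlaps proc5 ✓
(proc5, proc4): proc5 overlaps proc4 ✓
(proc5, proc6): proc5 overlaps proc6 ✓
(proc6, proc4): proc6 overlaps proc4 ✓
(proc7, proc3): proc7 overlaps proc3 ✓
(proc7, proc5): proc7 overlaps proc5 ✓
(proc7, proc8): proc7 overlaps proc8 ✓
(proc8, proc3): proc8 overlaps proc3 ✓
(proc8, proc5): proc8 overlaps proc5 ✓
(proc9, proc8): proc9 overlaps proc8 ✓
Count: 10.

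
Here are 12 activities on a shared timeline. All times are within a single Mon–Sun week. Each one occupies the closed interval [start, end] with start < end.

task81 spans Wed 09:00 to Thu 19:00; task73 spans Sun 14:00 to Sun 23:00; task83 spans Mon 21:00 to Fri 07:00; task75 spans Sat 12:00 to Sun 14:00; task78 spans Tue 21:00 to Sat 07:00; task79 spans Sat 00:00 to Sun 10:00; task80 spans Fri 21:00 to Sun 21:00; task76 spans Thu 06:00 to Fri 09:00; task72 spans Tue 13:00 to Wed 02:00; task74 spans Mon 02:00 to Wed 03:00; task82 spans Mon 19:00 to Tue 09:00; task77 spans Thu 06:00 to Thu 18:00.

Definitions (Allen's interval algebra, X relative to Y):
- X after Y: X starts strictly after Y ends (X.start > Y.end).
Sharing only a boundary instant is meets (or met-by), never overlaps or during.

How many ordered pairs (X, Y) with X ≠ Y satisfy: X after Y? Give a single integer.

Checking all 132 ordered pairs for relation 'after'; matching pairs in alphabetical order:
(task72, task82): task72 after task82 ✓
(task73, task72): task73 after task72 ✓
(task73, task74): task73 after task74 ✓
(task73, task76): task73 after task76 ✓
(task73, task77): task73 after task77 ✓
(task73, task78): task73 after task78 ✓
(task73, task79): task73 after task79 ✓
(task73, task81): task73 after task81 ✓
(task73, task82): task73 after task82 ✓
(task73, task83): task73 after task83 ✓
(task75, task72): task75 after task72 ✓
(task75, task74): task75 after task74 ✓
(task75, task76): task75 after task76 ✓
(task75, task77): task75 after task77 ✓
(task75, task78): task75 after task78 ✓
(task75, task81): task75 after task81 ✓
(task75, task82): task75 after task82 ✓
(task75, task83): task75 after task83 ✓
(task76, task72): task76 after task72 ✓
(task76, task74): task76 after task74 ✓
(task76, task82): task76 after task82 ✓
(task77, task72): task77 after task72 ✓
(task77, task74): task77 after task74 ✓
(task77, task82): task77 after task82 ✓
... plus 18 further pairs not listed.
Count: 42.

42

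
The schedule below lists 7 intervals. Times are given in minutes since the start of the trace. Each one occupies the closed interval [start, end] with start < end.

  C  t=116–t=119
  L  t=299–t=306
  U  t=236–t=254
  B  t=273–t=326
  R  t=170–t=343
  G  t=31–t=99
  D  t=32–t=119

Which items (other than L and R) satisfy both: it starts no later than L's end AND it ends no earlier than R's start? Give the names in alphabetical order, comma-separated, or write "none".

Conditions: its start is no later than L's end (X.start <= t=306) AND its end is no earlier than R's start (X.end >= t=170).
B: start t=273 <= t=306? ✓; end t=326 >= t=170? ✓ → yes.
C: start t=116 <= t=306? ✓; end t=119 >= t=170? ✗ → no.
D: start t=32 <= t=306? ✓; end t=119 >= t=170? ✗ → no.
G: start t=31 <= t=306? ✓; end t=99 >= t=170? ✗ → no.
U: start t=236 <= t=306? ✓; end t=254 >= t=170? ✓ → yes.
Result: B, U.

B, U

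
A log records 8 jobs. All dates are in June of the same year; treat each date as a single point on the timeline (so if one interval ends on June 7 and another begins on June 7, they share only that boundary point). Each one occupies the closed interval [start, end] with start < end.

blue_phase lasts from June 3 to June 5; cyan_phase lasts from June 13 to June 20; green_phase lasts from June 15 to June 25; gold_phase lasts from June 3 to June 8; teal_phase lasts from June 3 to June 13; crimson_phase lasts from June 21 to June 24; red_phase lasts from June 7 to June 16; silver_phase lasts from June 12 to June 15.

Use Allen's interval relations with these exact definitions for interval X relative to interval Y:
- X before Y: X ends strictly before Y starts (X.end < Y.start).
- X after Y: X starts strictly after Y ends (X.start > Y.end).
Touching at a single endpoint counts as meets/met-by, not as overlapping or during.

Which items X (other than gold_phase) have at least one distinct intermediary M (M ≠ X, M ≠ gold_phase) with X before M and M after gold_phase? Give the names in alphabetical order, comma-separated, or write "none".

blue_phase, cyan_phase, red_phase, silver_phase, teal_phase

Target gold_phase = [June 3, June 8].
Intermediaries M with M after gold_phase: crimson_phase, cyan_phase, green_phase, silver_phase.
Via crimson_phase — items with X before crimson_phase: blue_phase, cyan_phase, red_phase, silver_phase, teal_phase.
Via cyan_phase — items with X before cyan_phase: blue_phase.
Via green_phase — items with X before green_phase: blue_phase, teal_phase.
Via silver_phase — items with X before silver_phase: blue_phase.
Union: blue_phase, cyan_phase, red_phase, silver_phase, teal_phase.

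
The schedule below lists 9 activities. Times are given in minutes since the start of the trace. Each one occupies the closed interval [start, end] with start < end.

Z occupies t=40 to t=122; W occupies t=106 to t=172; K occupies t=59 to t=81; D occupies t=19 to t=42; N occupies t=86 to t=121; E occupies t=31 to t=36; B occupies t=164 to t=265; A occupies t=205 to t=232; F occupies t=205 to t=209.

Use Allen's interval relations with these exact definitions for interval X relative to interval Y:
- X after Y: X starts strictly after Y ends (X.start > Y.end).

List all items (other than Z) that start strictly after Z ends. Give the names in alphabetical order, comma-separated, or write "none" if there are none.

A, B, F

Target Z = [t=40, t=122].
A [t=205, t=232] → after → yes.
B [t=164, t=265] → after → yes.
D [t=19, t=42] → overlaps → no.
E [t=31, t=36] → before → no.
F [t=205, t=209] → after → yes.
K [t=59, t=81] → during → no.
N [t=86, t=121] → during → no.
W [t=106, t=172] → overlapped-by → no.
Result: A, B, F.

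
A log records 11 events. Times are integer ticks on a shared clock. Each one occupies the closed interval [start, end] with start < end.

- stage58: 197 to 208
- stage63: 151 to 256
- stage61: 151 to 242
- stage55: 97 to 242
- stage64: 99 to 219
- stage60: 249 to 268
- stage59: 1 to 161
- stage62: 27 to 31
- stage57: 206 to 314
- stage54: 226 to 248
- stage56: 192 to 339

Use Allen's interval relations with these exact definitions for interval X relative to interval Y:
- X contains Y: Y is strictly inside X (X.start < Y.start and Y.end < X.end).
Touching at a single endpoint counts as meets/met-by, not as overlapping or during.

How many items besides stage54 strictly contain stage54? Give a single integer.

3

Target stage54 = [226, 248].
stage55 [97, 242] → overlaps → no.
stage56 [192, 339] → contains → counts.
stage57 [206, 314] → contains → counts.
stage58 [197, 208] → before → no.
stage59 [1, 161] → before → no.
stage60 [249, 268] → after → no.
stage61 [151, 242] → overlaps → no.
stage62 [27, 31] → before → no.
stage63 [151, 256] → contains → counts.
stage64 [99, 219] → before → no.
Total: 3.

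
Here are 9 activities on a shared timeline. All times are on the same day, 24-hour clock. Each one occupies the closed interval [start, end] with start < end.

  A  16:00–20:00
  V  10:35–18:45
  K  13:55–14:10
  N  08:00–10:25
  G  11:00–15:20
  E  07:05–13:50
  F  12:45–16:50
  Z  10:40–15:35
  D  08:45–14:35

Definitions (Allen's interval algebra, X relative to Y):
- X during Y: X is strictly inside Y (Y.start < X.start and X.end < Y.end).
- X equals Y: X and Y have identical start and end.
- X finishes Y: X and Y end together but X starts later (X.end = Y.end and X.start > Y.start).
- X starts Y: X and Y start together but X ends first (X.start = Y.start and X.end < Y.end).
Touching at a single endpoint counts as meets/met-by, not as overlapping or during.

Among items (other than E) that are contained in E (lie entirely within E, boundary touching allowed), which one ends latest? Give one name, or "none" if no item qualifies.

N

Target E = [07:05, 13:50].
A [16:00, 20:00] → after → excluded.
D [08:45, 14:35] → overlapped-by → excluded.
F [12:45, 16:50] → overlapped-by → excluded.
G [11:00, 15:20] → overlapped-by → excluded.
K [13:55, 14:10] → after → excluded.
N [08:00, 10:25] → during → candidate.
V [10:35, 18:45] → overlapped-by → excluded.
Z [10:40, 15:35] → overlapped-by → excluded.
Among candidates, latest end is 10:25 → N.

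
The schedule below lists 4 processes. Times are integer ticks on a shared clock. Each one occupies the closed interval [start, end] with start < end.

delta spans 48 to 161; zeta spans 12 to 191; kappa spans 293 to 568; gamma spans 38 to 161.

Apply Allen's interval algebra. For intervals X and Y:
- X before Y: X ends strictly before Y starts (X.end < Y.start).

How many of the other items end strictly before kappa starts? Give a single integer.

3

Target kappa = [293, 568].
delta [48, 161] → before → counts.
gamma [38, 161] → before → counts.
zeta [12, 191] → before → counts.
Total: 3.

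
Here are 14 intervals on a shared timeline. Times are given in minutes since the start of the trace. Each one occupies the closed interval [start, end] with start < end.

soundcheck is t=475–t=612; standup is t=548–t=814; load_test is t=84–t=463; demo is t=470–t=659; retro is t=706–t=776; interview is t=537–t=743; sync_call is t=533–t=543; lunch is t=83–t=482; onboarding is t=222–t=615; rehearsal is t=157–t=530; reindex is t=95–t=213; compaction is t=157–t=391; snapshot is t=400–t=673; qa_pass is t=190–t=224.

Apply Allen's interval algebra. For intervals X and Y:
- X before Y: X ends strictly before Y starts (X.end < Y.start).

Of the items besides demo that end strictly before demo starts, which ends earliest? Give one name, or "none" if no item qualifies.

reindex

Target demo = [t=470, t=659].
compaction [t=157, t=391] → before → candidate.
interview [t=537, t=743] → overlapped-by → excluded.
load_test [t=84, t=463] → before → candidate.
lunch [t=83, t=482] → overlaps → excluded.
onboarding [t=222, t=615] → overlaps → excluded.
qa_pass [t=190, t=224] → before → candidate.
rehearsal [t=157, t=530] → overlaps → excluded.
reindex [t=95, t=213] → before → candidate.
retro [t=706, t=776] → after → excluded.
snapshot [t=400, t=673] → contains → excluded.
soundcheck [t=475, t=612] → during → excluded.
standup [t=548, t=814] → overlapped-by → excluded.
sync_call [t=533, t=543] → during → excluded.
Among candidates, earliest end is t=213 → reindex.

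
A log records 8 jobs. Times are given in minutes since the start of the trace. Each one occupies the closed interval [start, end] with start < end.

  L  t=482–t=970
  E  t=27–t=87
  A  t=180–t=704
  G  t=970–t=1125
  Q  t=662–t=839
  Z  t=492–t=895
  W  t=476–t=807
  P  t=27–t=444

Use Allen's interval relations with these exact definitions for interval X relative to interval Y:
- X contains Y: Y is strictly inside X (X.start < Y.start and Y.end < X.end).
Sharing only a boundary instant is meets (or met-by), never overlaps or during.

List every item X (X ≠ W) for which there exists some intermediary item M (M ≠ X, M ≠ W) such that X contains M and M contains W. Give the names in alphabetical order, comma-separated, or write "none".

none

Target W = [t=476, t=807].
Intermediaries M with M contains W: none.
Union: none.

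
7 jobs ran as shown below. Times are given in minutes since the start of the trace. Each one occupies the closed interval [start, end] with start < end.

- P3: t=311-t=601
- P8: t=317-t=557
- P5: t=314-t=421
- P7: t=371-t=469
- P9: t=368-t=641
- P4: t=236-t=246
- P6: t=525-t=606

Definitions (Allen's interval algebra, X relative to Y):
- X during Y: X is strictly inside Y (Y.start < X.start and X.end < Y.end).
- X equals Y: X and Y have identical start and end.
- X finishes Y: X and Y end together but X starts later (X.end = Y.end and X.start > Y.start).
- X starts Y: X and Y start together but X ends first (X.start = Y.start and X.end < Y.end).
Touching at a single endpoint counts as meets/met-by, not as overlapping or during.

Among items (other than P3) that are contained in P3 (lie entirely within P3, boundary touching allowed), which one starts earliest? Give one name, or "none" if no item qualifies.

P5

Target P3 = [t=311, t=601].
P4 [t=236, t=246] → before → excluded.
P5 [t=314, t=421] → during → candidate.
P6 [t=525, t=606] → overlapped-by → excluded.
P7 [t=371, t=469] → during → candidate.
P8 [t=317, t=557] → during → candidate.
P9 [t=368, t=641] → overlapped-by → excluded.
Among candidates, earliest start is t=314 → P5.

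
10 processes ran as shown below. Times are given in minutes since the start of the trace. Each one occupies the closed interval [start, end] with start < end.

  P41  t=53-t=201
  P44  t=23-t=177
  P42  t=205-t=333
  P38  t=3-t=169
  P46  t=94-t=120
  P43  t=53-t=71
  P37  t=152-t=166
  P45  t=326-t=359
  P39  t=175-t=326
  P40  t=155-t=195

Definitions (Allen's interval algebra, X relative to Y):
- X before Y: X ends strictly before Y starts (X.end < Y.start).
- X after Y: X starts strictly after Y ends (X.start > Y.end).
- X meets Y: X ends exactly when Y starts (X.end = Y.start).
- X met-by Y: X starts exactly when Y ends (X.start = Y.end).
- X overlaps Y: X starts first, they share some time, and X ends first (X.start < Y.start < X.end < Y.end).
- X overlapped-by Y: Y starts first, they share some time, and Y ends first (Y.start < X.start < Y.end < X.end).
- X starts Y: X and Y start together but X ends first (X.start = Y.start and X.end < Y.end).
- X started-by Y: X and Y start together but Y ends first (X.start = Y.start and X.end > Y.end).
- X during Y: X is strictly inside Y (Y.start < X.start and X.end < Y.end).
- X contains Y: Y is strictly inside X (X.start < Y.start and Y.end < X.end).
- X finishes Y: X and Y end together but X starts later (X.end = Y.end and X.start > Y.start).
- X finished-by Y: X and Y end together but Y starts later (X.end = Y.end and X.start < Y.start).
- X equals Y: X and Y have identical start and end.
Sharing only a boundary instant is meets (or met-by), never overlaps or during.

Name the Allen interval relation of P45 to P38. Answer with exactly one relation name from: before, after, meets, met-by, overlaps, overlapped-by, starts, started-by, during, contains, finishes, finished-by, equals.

P45 = [t=326, t=359]; P38 = [t=3, t=169].
Compare endpoints: P45.start > P38.start, P45.start > P38.end, P45.end > P38.start, P45.end > P38.end.
That pattern is 'after'.

after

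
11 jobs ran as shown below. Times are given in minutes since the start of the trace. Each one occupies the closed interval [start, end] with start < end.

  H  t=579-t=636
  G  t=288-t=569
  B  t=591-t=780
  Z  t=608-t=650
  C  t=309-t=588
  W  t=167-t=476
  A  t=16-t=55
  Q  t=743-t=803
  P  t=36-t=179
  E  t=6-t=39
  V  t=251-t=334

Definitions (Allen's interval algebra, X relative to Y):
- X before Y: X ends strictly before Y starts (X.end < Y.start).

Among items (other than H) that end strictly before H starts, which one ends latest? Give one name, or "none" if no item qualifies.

Target H = [t=579, t=636].
A [t=16, t=55] → before → candidate.
B [t=591, t=780] → overlapped-by → excluded.
C [t=309, t=588] → overlaps → excluded.
E [t=6, t=39] → before → candidate.
G [t=288, t=569] → before → candidate.
P [t=36, t=179] → before → candidate.
Q [t=743, t=803] → after → excluded.
V [t=251, t=334] → before → candidate.
W [t=167, t=476] → before → candidate.
Z [t=608, t=650] → overlapped-by → excluded.
Among candidates, latest end is t=569 → G.

G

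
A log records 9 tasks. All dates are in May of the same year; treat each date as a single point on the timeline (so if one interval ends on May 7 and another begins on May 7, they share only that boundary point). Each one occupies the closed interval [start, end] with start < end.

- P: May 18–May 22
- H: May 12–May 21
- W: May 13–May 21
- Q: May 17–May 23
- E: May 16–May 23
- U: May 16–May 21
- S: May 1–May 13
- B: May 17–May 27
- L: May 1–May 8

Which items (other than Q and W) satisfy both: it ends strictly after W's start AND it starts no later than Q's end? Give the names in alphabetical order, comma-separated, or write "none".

Conditions: its end is strictly after W's start (X.end > May 13) AND its start is no later than Q's end (X.start <= May 23).
B: end May 27 > May 13? ✓; start May 17 <= May 23? ✓ → yes.
E: end May 23 > May 13? ✓; start May 16 <= May 23? ✓ → yes.
H: end May 21 > May 13? ✓; start May 12 <= May 23? ✓ → yes.
L: end May 8 > May 13? ✗; start May 1 <= May 23? ✓ → no.
P: end May 22 > May 13? ✓; start May 18 <= May 23? ✓ → yes.
S: end May 13 > May 13? ✗; start May 1 <= May 23? ✓ → no.
U: end May 21 > May 13? ✓; start May 16 <= May 23? ✓ → yes.
Result: B, E, H, P, U.

B, E, H, P, U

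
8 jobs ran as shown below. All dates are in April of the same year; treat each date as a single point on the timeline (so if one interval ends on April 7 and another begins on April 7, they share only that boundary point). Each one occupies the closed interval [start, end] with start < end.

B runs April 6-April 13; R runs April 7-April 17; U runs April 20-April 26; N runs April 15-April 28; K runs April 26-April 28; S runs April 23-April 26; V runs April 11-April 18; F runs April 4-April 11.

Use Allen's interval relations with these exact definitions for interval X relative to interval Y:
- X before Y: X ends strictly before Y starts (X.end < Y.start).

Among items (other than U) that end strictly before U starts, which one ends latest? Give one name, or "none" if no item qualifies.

Target U = [April 20, April 26].
B [April 6, April 13] → before → candidate.
F [April 4, April 11] → before → candidate.
K [April 26, April 28] → met-by → excluded.
N [April 15, April 28] → contains → excluded.
R [April 7, April 17] → before → candidate.
S [April 23, April 26] → finishes → excluded.
V [April 11, April 18] → before → candidate.
Among candidates, latest end is April 18 → V.

V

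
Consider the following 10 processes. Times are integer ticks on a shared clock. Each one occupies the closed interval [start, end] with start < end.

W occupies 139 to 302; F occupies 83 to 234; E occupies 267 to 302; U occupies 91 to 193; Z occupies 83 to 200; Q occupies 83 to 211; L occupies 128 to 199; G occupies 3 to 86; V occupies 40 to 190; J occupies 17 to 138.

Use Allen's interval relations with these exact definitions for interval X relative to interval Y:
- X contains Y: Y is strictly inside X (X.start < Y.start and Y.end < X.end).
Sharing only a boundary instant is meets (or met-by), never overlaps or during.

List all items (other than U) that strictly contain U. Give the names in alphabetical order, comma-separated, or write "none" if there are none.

Target U = [91, 193].
E [267, 302] → after → no.
F [83, 234] → contains → yes.
G [3, 86] → before → no.
J [17, 138] → overlaps → no.
L [128, 199] → overlapped-by → no.
Q [83, 211] → contains → yes.
V [40, 190] → overlaps → no.
W [139, 302] → overlapped-by → no.
Z [83, 200] → contains → yes.
Result: F, Q, Z.

F, Q, Z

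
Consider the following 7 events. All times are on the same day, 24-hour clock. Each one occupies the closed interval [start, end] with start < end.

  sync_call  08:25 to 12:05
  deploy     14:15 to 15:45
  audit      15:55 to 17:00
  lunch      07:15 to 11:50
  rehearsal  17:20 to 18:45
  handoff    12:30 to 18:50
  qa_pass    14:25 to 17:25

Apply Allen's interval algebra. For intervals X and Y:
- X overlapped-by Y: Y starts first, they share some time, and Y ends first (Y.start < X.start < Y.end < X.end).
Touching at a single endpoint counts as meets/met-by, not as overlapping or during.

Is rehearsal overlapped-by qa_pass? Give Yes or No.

Yes

rehearsal = [17:20, 18:45], qa_pass = [14:25, 17:25].
Actual relation of rehearsal to qa_pass: overlapped-by.
Asked whether 'overlapped-by' holds → Yes.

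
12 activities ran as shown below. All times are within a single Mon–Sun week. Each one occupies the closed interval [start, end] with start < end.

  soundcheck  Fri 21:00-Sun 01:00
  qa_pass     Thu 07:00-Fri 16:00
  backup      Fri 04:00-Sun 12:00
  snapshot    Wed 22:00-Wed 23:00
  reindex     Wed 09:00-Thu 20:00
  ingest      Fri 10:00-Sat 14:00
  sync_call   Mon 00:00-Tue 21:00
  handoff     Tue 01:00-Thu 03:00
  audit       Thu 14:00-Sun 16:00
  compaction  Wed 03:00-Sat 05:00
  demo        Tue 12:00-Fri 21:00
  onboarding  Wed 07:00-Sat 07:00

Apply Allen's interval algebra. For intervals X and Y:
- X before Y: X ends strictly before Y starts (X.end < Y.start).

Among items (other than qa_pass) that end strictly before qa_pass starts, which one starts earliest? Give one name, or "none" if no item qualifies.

Target qa_pass = [Thu 07:00, Fri 16:00].
audit [Thu 14:00, Sun 16:00] → overlapped-by → excluded.
backup [Fri 04:00, Sun 12:00] → overlapped-by → excluded.
compaction [Wed 03:00, Sat 05:00] → contains → excluded.
demo [Tue 12:00, Fri 21:00] → contains → excluded.
handoff [Tue 01:00, Thu 03:00] → before → candidate.
ingest [Fri 10:00, Sat 14:00] → overlapped-by → excluded.
onboarding [Wed 07:00, Sat 07:00] → contains → excluded.
reindex [Wed 09:00, Thu 20:00] → overlaps → excluded.
snapshot [Wed 22:00, Wed 23:00] → before → candidate.
soundcheck [Fri 21:00, Sun 01:00] → after → excluded.
sync_call [Mon 00:00, Tue 21:00] → before → candidate.
Among candidates, earliest start is Mon 00:00 → sync_call.

sync_call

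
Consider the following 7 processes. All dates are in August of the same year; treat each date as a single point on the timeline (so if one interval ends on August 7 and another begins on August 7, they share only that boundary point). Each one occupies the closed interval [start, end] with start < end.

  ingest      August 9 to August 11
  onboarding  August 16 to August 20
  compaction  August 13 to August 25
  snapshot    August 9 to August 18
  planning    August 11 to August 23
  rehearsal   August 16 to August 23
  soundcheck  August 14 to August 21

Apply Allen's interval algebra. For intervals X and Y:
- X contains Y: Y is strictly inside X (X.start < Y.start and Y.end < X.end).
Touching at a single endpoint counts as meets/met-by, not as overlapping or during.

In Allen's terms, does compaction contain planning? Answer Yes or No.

compaction = [August 13, August 25], planning = [August 11, August 23].
Actual relation of compaction to planning: overlapped-by.
Asked whether 'contains' holds → No.

No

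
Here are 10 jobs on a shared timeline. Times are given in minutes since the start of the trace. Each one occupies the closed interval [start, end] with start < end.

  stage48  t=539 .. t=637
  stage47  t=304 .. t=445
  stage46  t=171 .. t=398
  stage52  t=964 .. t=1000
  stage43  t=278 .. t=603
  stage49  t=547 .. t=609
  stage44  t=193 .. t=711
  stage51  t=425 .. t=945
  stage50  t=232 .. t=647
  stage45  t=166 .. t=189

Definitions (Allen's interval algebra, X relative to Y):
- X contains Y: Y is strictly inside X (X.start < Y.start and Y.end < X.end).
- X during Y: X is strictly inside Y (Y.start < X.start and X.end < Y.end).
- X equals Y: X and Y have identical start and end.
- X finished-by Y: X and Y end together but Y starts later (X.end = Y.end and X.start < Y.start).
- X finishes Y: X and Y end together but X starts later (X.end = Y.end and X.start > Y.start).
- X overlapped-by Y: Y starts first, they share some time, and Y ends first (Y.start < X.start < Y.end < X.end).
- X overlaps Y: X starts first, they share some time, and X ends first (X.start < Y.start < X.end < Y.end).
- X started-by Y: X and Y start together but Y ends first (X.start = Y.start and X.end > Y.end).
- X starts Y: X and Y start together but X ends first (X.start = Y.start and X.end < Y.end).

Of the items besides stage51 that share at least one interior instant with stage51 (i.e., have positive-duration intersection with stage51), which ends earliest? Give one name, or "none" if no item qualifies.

Target stage51 = [t=425, t=945].
stage43 [t=278, t=603] → overlaps → candidate.
stage44 [t=193, t=711] → overlaps → candidate.
stage45 [t=166, t=189] → before → excluded.
stage46 [t=171, t=398] → before → excluded.
stage47 [t=304, t=445] → overlaps → candidate.
stage48 [t=539, t=637] → during → candidate.
stage49 [t=547, t=609] → during → candidate.
stage50 [t=232, t=647] → overlaps → candidate.
stage52 [t=964, t=1000] → after → excluded.
Among candidates, earliest end is t=445 → stage47.

stage47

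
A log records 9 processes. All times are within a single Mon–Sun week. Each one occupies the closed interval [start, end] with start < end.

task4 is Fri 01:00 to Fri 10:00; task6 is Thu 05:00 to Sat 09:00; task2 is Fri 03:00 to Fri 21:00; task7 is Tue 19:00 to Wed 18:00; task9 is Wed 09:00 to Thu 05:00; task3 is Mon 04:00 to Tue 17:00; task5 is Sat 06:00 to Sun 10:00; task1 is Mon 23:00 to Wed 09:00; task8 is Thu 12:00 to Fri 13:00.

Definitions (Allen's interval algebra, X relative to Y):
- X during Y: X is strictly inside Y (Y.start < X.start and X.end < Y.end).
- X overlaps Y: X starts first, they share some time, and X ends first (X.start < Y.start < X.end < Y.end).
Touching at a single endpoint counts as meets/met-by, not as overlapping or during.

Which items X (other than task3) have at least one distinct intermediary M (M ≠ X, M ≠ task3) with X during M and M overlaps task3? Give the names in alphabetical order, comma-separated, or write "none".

Target task3 = [Mon 04:00, Tue 17:00].
Intermediaries M with M overlaps task3: none.
Union: none.

none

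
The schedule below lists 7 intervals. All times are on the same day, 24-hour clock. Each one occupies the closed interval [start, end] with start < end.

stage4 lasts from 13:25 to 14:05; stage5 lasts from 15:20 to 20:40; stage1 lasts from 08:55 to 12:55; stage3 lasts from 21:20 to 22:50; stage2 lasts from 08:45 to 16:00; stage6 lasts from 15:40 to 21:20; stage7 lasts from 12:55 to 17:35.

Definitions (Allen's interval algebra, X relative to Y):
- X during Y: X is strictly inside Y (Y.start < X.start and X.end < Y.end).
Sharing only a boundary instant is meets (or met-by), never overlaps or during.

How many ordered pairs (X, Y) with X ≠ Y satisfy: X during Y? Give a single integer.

Checking all 42 ordered pairs for relation 'during'; matching pairs in alphabetical order:
(stage1, stage2): stage1 during stage2 ✓
(stage4, stage2): stage4 during stage2 ✓
(stage4, stage7): stage4 during stage7 ✓
Count: 3.

3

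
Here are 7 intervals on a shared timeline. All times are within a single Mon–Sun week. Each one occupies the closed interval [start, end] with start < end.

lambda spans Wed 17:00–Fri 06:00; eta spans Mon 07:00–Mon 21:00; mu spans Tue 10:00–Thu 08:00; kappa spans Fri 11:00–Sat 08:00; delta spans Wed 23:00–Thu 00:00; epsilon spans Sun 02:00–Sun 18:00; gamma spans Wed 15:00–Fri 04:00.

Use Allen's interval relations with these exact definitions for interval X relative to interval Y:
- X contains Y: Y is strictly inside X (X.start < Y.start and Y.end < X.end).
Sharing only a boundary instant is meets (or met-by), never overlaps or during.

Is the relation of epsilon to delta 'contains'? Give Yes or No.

epsilon = [Sun 02:00, Sun 18:00], delta = [Wed 23:00, Thu 00:00].
Actual relation of epsilon to delta: after.
Asked whether 'contains' holds → No.

No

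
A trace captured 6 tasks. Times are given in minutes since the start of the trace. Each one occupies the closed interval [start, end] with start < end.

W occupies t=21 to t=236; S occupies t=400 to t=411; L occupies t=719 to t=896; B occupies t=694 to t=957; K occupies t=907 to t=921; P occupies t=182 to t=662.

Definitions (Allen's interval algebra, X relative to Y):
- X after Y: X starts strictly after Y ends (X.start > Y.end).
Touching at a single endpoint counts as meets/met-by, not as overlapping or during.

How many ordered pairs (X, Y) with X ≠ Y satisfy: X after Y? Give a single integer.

Checking all 30 ordered pairs for relation 'after'; matching pairs in alphabetical order:
(B, P): B after P ✓
(B, S): B after S ✓
(B, W): B after W ✓
(K, L): K after L ✓
(K, P): K after P ✓
(K, S): K after S ✓
(K, W): K after W ✓
(L, P): L after P ✓
(L, S): L after S ✓
(L, W): L after W ✓
(S, W): S after W ✓
Count: 11.

11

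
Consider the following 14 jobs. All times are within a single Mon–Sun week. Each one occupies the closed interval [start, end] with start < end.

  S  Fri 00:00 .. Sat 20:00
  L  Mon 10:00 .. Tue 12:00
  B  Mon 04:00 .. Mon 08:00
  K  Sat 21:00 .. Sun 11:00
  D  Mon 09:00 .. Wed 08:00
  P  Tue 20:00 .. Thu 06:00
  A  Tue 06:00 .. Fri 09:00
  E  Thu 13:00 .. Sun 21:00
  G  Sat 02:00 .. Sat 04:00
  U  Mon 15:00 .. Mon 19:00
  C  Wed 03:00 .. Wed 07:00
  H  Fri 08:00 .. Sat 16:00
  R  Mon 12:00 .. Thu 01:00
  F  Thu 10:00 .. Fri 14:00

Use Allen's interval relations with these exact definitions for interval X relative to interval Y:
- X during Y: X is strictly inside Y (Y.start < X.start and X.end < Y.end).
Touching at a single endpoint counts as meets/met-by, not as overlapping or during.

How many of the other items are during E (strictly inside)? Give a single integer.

4

Target E = [Thu 13:00, Sun 21:00].
A [Tue 06:00, Fri 09:00] → overlaps → no.
B [Mon 04:00, Mon 08:00] → before → no.
C [Wed 03:00, Wed 07:00] → before → no.
D [Mon 09:00, Wed 08:00] → before → no.
F [Thu 10:00, Fri 14:00] → overlaps → no.
G [Sat 02:00, Sat 04:00] → during → counts.
H [Fri 08:00, Sat 16:00] → during → counts.
K [Sat 21:00, Sun 11:00] → during → counts.
L [Mon 10:00, Tue 12:00] → before → no.
P [Tue 20:00, Thu 06:00] → before → no.
R [Mon 12:00, Thu 01:00] → before → no.
S [Fri 00:00, Sat 20:00] → during → counts.
U [Mon 15:00, Mon 19:00] → before → no.
Total: 4.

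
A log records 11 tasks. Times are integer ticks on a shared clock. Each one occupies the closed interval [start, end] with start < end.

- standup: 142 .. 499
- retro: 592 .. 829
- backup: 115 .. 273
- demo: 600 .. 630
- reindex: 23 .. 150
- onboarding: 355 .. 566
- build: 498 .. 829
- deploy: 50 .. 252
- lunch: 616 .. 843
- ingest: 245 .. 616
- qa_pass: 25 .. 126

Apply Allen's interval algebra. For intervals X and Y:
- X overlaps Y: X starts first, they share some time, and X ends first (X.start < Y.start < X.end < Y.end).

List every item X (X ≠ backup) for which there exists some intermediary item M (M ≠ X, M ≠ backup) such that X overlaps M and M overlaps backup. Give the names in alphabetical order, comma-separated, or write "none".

Target backup = [115, 273].
Intermediaries M with M overlaps backup: deploy, qa_pass, reindex.
Via deploy — items with X overlaps deploy: qa_pass, reindex.
Via qa_pass — items with X overlaps qa_pass: none.
Via reindex — items with X overlaps reindex: none.
Union: qa_pass, reindex.

qa_pass, reindex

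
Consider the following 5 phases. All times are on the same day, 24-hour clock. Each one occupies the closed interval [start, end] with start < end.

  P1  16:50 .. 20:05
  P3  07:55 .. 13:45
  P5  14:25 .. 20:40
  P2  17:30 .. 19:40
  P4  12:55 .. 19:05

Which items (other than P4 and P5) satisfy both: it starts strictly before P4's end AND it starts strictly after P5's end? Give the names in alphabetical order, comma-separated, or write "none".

Conditions: its start is strictly before P4's end (X.start < 19:05) AND its start is strictly after P5's end (X.start > 20:40).
P1: start 16:50 < 19:05? ✓; start 16:50 > 20:40? ✗ → no.
P2: start 17:30 < 19:05? ✓; start 17:30 > 20:40? ✗ → no.
P3: start 07:55 < 19:05? ✓; start 07:55 > 20:40? ✗ → no.
Result: none.

none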